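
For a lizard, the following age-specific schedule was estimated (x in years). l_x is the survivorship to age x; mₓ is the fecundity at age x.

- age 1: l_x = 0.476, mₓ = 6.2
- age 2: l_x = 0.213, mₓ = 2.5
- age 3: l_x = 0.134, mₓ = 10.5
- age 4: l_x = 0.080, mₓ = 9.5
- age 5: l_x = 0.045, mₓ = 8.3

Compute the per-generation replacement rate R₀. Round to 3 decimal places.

R₀ = Σ l_x mₓ:
  age 1: 0.476 × 6.2 = 2.9512
  age 2: 0.213 × 2.5 = 0.5325
  age 3: 0.134 × 10.5 = 1.4070
  age 4: 0.080 × 9.5 = 0.7600
  age 5: 0.045 × 8.3 = 0.3735
R₀ = 2.9512 + 0.5325 + 1.4070 + 0.7600 + 0.3735 = 6.0242

6.024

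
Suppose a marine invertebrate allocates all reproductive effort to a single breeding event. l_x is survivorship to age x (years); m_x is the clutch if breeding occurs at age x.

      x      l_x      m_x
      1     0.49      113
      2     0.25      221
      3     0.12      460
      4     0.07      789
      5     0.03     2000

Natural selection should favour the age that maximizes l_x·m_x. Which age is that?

5

Expected offspring if breeding at age x = l_x × m_x:
  age 1: 0.49 × 113 = 55.370
  age 2: 0.25 × 221 = 55.250
  age 3: 0.12 × 460 = 55.200
  age 4: 0.07 × 789 = 55.230
  age 5: 0.03 × 2000 = 60.000
Maximum at age 5 (60.000).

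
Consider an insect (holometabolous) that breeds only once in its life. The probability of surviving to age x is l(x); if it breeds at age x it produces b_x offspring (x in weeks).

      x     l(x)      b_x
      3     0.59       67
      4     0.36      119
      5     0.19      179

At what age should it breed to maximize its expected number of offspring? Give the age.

Expected offspring if breeding at age x = l(x) × b_x:
  age 3: 0.59 × 67 = 39.530
  age 4: 0.36 × 119 = 42.840
  age 5: 0.19 × 179 = 34.010
Maximum at age 4 (42.840).

4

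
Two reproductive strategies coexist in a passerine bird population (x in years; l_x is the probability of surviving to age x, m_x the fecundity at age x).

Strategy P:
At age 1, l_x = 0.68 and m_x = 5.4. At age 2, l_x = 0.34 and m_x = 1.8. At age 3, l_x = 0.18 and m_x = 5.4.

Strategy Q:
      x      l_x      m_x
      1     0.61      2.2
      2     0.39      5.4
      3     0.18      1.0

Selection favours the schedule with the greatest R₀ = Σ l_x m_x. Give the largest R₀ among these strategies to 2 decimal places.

5.26

Strategy P: R₀ = 0.68×5.4 + 0.34×1.8 + 0.18×5.4 = 5.2560
Strategy Q: R₀ = 0.61×2.2 + 0.39×5.4 + 0.18×1.0 = 3.6280
Highest R₀: strategy P with 5.2560.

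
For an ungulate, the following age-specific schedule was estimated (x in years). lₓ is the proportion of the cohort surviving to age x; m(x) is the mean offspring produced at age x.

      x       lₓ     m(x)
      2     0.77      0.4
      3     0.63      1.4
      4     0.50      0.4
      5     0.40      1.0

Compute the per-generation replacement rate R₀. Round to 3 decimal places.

R₀ = Σ lₓ m(x):
  age 2: 0.77 × 0.4 = 0.3080
  age 3: 0.63 × 1.4 = 0.8820
  age 4: 0.50 × 0.4 = 0.2000
  age 5: 0.40 × 1.0 = 0.4000
R₀ = 0.3080 + 0.8820 + 0.2000 + 0.4000 = 1.7900

1.790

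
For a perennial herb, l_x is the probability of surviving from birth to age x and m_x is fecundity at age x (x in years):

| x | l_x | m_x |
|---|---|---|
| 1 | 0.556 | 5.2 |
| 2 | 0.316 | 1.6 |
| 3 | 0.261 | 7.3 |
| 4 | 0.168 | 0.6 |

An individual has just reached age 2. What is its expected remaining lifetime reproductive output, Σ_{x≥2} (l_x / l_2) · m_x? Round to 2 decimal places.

7.95

l_2 = 0.316. Conditional survival from age 2 to x is l_x / l_2.
  x=2: (0.316/0.316) × 1.6 = 1.6000
  x=3: (0.261/0.316) × 7.3 = 6.0294
  x=4: (0.168/0.316) × 0.6 = 0.3190
Sum = 1.6000 + 6.0294 + 0.3190 = 7.9484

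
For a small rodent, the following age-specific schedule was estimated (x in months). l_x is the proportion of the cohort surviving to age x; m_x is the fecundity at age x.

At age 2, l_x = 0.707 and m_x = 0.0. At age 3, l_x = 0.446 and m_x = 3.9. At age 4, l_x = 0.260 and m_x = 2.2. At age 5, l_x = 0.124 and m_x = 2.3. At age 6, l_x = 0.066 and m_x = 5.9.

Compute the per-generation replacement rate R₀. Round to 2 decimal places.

R₀ = Σ l_x m_x:
  age 2: 0.707 × 0.0 = 0.0000
  age 3: 0.446 × 3.9 = 1.7394
  age 4: 0.260 × 2.2 = 0.5720
  age 5: 0.124 × 2.3 = 0.2852
  age 6: 0.066 × 5.9 = 0.3894
R₀ = 0.0000 + 1.7394 + 0.5720 + 0.2852 + 0.3894 = 2.9860

2.99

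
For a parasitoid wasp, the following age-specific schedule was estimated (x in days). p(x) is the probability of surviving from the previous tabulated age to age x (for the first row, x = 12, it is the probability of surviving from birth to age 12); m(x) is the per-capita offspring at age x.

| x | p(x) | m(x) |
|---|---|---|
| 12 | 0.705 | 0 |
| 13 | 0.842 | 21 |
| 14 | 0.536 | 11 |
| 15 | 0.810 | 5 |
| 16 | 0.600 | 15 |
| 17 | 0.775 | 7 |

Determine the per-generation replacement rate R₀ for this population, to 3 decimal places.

20.413

Survivorship from birth: l_x = p_12·p_13·…·p_x.
  l_12 = 0.70500
  l_13 = 0.59361
  l_14 = 0.31817
  l_15 = 0.25772
  l_16 = 0.15463
  l_17 = 0.11984
R₀ = Σ l_x m(x):
  age 12: 0.70500 × 0 = 0.0000
  age 13: 0.59361 × 21 = 12.4658
  age 14: 0.31817 × 11 = 3.4999
  age 15: 0.25772 × 5 = 1.2886
  age 16: 0.15463 × 15 = 2.3194
  age 17: 0.11984 × 7 = 0.8389
R₀ = 0.0000 + 12.4658 + 3.4999 + 1.2886 + 2.3194 + 0.8389 = 20.4126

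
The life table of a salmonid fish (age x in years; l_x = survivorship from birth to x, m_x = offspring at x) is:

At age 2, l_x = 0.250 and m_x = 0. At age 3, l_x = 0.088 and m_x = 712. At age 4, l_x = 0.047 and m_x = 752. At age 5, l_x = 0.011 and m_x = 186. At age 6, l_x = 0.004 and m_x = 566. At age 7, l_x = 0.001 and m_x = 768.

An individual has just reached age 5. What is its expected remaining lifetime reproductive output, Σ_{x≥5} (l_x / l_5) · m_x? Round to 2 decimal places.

l_5 = 0.011. Conditional survival from age 5 to x is l_x / l_5.
  x=5: (0.011/0.011) × 186 = 186.0000
  x=6: (0.004/0.011) × 566 = 205.8182
  x=7: (0.001/0.011) × 768 = 69.8182
Sum = 186.0000 + 205.8182 + 69.8182 = 461.6364

461.64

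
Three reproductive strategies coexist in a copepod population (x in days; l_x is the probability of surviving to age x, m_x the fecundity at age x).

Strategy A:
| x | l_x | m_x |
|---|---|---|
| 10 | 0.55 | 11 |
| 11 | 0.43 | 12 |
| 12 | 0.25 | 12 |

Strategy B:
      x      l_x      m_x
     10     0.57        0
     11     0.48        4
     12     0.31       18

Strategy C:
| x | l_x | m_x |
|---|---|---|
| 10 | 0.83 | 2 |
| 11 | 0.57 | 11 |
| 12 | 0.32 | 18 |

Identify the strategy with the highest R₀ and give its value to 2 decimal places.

14.21

Strategy A: R₀ = 0.55×11 + 0.43×12 + 0.25×12 = 14.2100
Strategy B: R₀ = 0.57×0 + 0.48×4 + 0.31×18 = 7.5000
Strategy C: R₀ = 0.83×2 + 0.57×11 + 0.32×18 = 13.6900
Highest R₀: strategy A with 14.2100.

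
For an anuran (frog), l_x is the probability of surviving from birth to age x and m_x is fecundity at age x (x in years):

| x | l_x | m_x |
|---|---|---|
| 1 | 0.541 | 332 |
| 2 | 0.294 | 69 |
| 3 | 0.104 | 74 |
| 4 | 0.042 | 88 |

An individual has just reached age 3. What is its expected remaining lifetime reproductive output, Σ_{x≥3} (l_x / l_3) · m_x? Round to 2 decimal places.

109.54

l_3 = 0.104. Conditional survival from age 3 to x is l_x / l_3.
  x=3: (0.104/0.104) × 74 = 74.0000
  x=4: (0.042/0.104) × 88 = 35.5385
Sum = 74.0000 + 35.5385 = 109.5385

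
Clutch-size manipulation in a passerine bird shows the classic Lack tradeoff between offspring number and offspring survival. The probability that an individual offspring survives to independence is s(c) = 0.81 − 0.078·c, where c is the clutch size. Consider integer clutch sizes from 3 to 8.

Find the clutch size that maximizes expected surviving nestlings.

5

Expected surviving nestlings = c × s(c):
  c=3: 3 × 0.576 = 1.728
  c=4: 4 × 0.498 = 1.992
  c=5: 5 × 0.420 = 2.100
  c=6: 6 × 0.342 = 2.052
  c=7: 7 × 0.264 = 1.848
  c=8: 8 × 0.186 = 1.488
Maximum at c = 5 (2.100 surviving nestlings).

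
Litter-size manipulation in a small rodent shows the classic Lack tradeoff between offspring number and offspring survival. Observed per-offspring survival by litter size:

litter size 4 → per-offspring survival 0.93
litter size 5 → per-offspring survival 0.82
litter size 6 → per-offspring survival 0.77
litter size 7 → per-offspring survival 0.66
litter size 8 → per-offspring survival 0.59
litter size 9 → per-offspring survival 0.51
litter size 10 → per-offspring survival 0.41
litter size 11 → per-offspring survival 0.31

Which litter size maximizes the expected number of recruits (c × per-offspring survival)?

Expected recruits = c × s(c):
  c=4: 4 × 0.93 = 3.720
  c=5: 5 × 0.82 = 4.100
  c=6: 6 × 0.77 = 4.620
  c=7: 7 × 0.66 = 4.620
  c=8: 8 × 0.59 = 4.720
  c=9: 9 × 0.51 = 4.590
  c=10: 10 × 0.41 = 4.100
  c=11: 11 × 0.31 = 3.410
Maximum at c = 8 (4.720 recruits).

8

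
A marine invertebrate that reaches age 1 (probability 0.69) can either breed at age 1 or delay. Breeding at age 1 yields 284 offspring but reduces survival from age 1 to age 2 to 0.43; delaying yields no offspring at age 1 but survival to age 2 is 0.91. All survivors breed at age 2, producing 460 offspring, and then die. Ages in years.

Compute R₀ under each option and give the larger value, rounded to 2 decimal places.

332.44

breed at age 1: R₀ = 0.69 × (284 + 0.43 × 460) = 0.69 × 481.8000 = 332.4420
delay to age 2: R₀ = 0.69 × (0.91 × 460) = 0.69 × 418.6000 = 288.8340
Higher: breed at age 1 (332.4420).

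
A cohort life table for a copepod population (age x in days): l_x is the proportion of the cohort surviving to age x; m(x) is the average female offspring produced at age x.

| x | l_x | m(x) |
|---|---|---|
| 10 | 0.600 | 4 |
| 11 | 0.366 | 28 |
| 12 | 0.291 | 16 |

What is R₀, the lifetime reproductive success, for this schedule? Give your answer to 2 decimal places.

R₀ = Σ l_x m(x):
  age 10: 0.600 × 4 = 2.4000
  age 11: 0.366 × 28 = 10.2480
  age 12: 0.291 × 16 = 4.6560
R₀ = 2.4000 + 10.2480 + 4.6560 = 17.3040

17.30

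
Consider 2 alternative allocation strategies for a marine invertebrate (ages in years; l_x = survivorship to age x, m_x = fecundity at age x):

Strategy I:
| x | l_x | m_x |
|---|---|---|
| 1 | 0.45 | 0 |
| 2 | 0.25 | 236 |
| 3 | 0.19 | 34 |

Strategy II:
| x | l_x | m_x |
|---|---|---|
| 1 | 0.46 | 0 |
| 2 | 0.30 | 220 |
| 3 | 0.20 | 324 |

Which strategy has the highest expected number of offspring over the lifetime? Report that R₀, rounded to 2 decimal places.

130.80

Strategy I: R₀ = 0.45×0 + 0.25×236 + 0.19×34 = 65.4600
Strategy II: R₀ = 0.46×0 + 0.30×220 + 0.20×324 = 130.8000
Highest R₀: strategy II with 130.8000.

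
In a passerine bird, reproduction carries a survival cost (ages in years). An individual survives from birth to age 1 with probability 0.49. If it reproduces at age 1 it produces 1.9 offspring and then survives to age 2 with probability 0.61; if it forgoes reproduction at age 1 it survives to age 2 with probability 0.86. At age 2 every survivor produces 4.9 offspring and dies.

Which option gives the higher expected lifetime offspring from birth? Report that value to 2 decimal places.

breed at age 1: R₀ = 0.49 × (1.9 + 0.61 × 4.9) = 0.49 × 4.8890 = 2.3956
delay to age 2: R₀ = 0.49 × (0.86 × 4.9) = 0.49 × 4.2140 = 2.0649
Higher: breed at age 1 (2.3956).

2.40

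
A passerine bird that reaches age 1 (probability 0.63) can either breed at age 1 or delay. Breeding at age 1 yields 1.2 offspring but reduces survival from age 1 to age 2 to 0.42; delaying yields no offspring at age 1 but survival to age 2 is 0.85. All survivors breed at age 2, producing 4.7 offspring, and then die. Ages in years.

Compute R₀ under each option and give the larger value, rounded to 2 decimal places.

2.52

breed at age 1: R₀ = 0.63 × (1.2 + 0.42 × 4.7) = 0.63 × 3.1740 = 1.9996
delay to age 2: R₀ = 0.63 × (0.85 × 4.7) = 0.63 × 3.9950 = 2.5169
Higher: delay to age 2 (2.5169).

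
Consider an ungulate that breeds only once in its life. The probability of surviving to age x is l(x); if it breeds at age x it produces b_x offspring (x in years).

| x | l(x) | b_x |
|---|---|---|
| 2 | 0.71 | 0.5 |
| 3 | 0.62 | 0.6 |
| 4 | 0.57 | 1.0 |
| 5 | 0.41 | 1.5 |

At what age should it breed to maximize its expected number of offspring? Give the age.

Expected offspring if breeding at age x = l(x) × b_x:
  age 2: 0.71 × 0.5 = 0.355
  age 3: 0.62 × 0.6 = 0.372
  age 4: 0.57 × 1.0 = 0.570
  age 5: 0.41 × 1.5 = 0.615
Maximum at age 5 (0.615).

5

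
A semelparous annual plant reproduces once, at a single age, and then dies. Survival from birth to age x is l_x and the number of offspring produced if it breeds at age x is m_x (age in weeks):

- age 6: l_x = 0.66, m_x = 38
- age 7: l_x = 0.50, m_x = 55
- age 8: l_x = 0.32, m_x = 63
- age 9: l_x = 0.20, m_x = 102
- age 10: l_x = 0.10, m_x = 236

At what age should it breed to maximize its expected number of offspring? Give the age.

Expected offspring if breeding at age x = l_x × m_x:
  age 6: 0.66 × 38 = 25.080
  age 7: 0.50 × 55 = 27.500
  age 8: 0.32 × 63 = 20.160
  age 9: 0.20 × 102 = 20.400
  age 10: 0.10 × 236 = 23.600
Maximum at age 7 (27.500).

7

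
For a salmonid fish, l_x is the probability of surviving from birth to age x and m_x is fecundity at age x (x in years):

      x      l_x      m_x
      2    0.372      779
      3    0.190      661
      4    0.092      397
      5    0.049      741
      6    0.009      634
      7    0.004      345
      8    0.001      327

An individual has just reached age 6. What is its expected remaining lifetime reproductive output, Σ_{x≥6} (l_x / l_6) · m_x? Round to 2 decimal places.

823.67

l_6 = 0.009. Conditional survival from age 6 to x is l_x / l_6.
  x=6: (0.009/0.009) × 634 = 634.0000
  x=7: (0.004/0.009) × 345 = 153.3333
  x=8: (0.001/0.009) × 327 = 36.3333
Sum = 634.0000 + 153.3333 + 36.3333 = 823.6667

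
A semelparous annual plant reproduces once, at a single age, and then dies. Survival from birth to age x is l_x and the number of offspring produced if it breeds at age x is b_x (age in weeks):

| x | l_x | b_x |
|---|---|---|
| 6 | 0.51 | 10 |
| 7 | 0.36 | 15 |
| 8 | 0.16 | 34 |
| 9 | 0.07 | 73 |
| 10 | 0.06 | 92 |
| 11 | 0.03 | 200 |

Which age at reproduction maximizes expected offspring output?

Expected offspring if breeding at age x = l_x × b_x:
  age 6: 0.51 × 10 = 5.100
  age 7: 0.36 × 15 = 5.400
  age 8: 0.16 × 34 = 5.440
  age 9: 0.07 × 73 = 5.110
  age 10: 0.06 × 92 = 5.520
  age 11: 0.03 × 200 = 6.000
Maximum at age 11 (6.000).

11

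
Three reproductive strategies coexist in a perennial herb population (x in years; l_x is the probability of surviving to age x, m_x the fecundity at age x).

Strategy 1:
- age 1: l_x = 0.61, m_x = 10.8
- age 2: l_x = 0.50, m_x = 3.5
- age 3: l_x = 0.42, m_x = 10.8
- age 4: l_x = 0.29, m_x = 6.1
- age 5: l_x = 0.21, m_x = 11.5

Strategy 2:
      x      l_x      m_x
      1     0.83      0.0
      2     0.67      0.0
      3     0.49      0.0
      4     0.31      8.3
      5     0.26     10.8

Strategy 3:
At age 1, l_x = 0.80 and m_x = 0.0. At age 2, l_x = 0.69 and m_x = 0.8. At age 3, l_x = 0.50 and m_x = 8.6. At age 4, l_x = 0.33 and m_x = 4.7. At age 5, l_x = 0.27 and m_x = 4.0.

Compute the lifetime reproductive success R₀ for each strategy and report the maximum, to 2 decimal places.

17.06

Strategy 1: R₀ = 0.61×10.8 + 0.50×3.5 + 0.42×10.8 + 0.29×6.1 + 0.21×11.5 = 17.0580
Strategy 2: R₀ = 0.83×0.0 + 0.67×0.0 + 0.49×0.0 + 0.31×8.3 + 0.26×10.8 = 5.3810
Strategy 3: R₀ = 0.80×0.0 + 0.69×0.8 + 0.50×8.6 + 0.33×4.7 + 0.27×4.0 = 7.4830
Highest R₀: strategy 1 with 17.0580.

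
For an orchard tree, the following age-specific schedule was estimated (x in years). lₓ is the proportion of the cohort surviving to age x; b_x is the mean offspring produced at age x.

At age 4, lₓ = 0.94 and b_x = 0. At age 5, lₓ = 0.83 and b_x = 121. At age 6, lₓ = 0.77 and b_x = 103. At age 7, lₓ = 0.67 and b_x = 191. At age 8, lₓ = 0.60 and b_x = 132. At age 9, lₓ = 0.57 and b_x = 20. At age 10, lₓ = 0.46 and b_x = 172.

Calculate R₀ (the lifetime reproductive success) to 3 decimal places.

477.430

R₀ = Σ lₓ b_x:
  age 4: 0.94 × 0 = 0.0000
  age 5: 0.83 × 121 = 100.4300
  age 6: 0.77 × 103 = 79.3100
  age 7: 0.67 × 191 = 127.9700
  age 8: 0.60 × 132 = 79.2000
  age 9: 0.57 × 20 = 11.4000
  age 10: 0.46 × 172 = 79.1200
R₀ = 0.0000 + 100.4300 + 79.3100 + 127.9700 + 79.2000 + 11.4000 + 79.1200 = 477.4300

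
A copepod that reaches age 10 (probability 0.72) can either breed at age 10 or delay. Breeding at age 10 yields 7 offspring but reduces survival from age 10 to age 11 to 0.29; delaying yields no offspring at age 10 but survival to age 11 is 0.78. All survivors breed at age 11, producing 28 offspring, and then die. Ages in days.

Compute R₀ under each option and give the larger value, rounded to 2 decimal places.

breed at age 10: R₀ = 0.72 × (7 + 0.29 × 28) = 0.72 × 15.1200 = 10.8864
delay to age 11: R₀ = 0.72 × (0.78 × 28) = 0.72 × 21.8400 = 15.7248
Higher: delay to age 11 (15.7248).

15.72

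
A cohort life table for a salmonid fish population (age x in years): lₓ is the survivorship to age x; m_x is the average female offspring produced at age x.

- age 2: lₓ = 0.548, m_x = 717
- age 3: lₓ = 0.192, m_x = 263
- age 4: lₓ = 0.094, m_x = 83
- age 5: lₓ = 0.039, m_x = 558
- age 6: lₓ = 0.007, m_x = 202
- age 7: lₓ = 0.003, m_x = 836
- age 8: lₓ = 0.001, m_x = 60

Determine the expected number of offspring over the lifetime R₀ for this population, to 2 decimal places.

476.96

R₀ = Σ lₓ m_x:
  age 2: 0.548 × 717 = 392.9160
  age 3: 0.192 × 263 = 50.4960
  age 4: 0.094 × 83 = 7.8020
  age 5: 0.039 × 558 = 21.7620
  age 6: 0.007 × 202 = 1.4140
  age 7: 0.003 × 836 = 2.5080
  age 8: 0.001 × 60 = 0.0600
R₀ = 392.9160 + 50.4960 + 7.8020 + 21.7620 + 1.4140 + 2.5080 + 0.0600 = 476.9580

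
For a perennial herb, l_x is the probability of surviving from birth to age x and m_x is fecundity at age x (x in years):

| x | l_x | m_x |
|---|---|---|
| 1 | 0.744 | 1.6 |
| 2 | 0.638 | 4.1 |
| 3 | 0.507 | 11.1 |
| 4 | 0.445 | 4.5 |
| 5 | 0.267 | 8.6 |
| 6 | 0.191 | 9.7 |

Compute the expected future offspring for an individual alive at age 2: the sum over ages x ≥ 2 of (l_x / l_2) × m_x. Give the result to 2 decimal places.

22.56

l_2 = 0.638. Conditional survival from age 2 to x is l_x / l_2.
  x=2: (0.638/0.638) × 4.1 = 4.1000
  x=3: (0.507/0.638) × 11.1 = 8.8208
  x=4: (0.445/0.638) × 4.5 = 3.1387
  x=5: (0.267/0.638) × 8.6 = 3.5991
  x=6: (0.191/0.638) × 9.7 = 2.9039
Sum = 4.1000 + 8.8208 + 3.1387 + 3.5991 + 2.9039 = 22.5625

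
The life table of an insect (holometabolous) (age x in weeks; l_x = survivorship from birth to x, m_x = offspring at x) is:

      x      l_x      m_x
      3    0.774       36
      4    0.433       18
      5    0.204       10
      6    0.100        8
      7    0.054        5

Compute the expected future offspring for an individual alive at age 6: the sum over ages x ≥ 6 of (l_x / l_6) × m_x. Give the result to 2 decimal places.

l_6 = 0.100. Conditional survival from age 6 to x is l_x / l_6.
  x=6: (0.100/0.100) × 8 = 8.0000
  x=7: (0.054/0.100) × 5 = 2.7000
Sum = 8.0000 + 2.7000 = 10.7000

10.70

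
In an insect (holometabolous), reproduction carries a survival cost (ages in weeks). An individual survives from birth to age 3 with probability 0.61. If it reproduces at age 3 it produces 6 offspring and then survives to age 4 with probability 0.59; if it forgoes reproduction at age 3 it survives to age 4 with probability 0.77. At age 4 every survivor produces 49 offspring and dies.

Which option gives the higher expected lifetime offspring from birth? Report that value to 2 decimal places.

23.02

breed at age 3: R₀ = 0.61 × (6 + 0.59 × 49) = 0.61 × 34.9100 = 21.2951
delay to age 4: R₀ = 0.61 × (0.77 × 49) = 0.61 × 37.7300 = 23.0153
Higher: delay to age 4 (23.0153).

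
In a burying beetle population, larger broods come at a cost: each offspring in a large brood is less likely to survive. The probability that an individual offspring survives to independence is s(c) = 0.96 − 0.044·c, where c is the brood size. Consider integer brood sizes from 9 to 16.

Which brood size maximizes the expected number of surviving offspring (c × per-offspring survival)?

Expected surviving offspring = c × s(c):
  c=9: 9 × 0.564 = 5.076
  c=10: 10 × 0.520 = 5.200
  c=11: 11 × 0.476 = 5.236
  c=12: 12 × 0.432 = 5.184
  c=13: 13 × 0.388 = 5.044
  c=14: 14 × 0.344 = 4.816
  c=15: 15 × 0.300 = 4.500
  c=16: 16 × 0.256 = 4.096
Maximum at c = 11 (5.236 surviving offspring).

11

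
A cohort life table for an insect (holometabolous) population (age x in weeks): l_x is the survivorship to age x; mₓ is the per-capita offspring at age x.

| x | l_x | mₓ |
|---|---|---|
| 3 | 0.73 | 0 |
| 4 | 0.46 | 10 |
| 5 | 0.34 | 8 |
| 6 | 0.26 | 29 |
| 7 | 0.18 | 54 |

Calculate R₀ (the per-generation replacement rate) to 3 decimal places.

24.580

R₀ = Σ l_x mₓ:
  age 3: 0.73 × 0 = 0.0000
  age 4: 0.46 × 10 = 4.6000
  age 5: 0.34 × 8 = 2.7200
  age 6: 0.26 × 29 = 7.5400
  age 7: 0.18 × 54 = 9.7200
R₀ = 0.0000 + 4.6000 + 2.7200 + 7.5400 + 9.7200 = 24.5800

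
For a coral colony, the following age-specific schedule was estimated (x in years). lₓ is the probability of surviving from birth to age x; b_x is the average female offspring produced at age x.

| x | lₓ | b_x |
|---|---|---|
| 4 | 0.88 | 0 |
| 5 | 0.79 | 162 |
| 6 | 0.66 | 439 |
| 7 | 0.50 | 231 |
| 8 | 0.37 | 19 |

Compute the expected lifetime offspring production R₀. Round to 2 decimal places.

540.25

R₀ = Σ lₓ b_x:
  age 4: 0.88 × 0 = 0.0000
  age 5: 0.79 × 162 = 127.9800
  age 6: 0.66 × 439 = 289.7400
  age 7: 0.50 × 231 = 115.5000
  age 8: 0.37 × 19 = 7.0300
R₀ = 0.0000 + 127.9800 + 289.7400 + 115.5000 + 7.0300 = 540.2500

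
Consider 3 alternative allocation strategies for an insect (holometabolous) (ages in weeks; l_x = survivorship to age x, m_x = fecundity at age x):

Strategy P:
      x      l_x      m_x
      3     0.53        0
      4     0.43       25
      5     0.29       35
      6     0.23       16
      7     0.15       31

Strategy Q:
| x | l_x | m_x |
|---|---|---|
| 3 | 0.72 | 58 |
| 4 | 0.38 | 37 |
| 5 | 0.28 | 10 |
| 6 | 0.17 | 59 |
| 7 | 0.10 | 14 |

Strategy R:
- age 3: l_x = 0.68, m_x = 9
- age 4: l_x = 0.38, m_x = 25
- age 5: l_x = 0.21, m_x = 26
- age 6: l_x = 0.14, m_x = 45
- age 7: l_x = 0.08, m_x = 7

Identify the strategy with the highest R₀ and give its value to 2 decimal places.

Strategy P: R₀ = 0.53×0 + 0.43×25 + 0.29×35 + 0.23×16 + 0.15×31 = 29.2300
Strategy Q: R₀ = 0.72×58 + 0.38×37 + 0.28×10 + 0.17×59 + 0.10×14 = 70.0500
Strategy R: R₀ = 0.68×9 + 0.38×25 + 0.21×26 + 0.14×45 + 0.08×7 = 27.9400
Highest R₀: strategy Q with 70.0500.

70.05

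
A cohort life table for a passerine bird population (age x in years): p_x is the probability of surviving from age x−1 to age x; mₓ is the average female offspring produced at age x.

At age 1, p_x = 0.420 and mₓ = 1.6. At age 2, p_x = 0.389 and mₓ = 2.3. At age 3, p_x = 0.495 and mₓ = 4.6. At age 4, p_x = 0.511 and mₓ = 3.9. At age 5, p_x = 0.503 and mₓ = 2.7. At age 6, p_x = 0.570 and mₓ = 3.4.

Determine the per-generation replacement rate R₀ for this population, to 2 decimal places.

1.68

Survivorship from birth: l_x = p_1·p_2·…·p_x.
  l_1 = 0.42000
  l_2 = 0.16338
  l_3 = 0.08087
  l_4 = 0.04133
  l_5 = 0.02079
  l_6 = 0.01185
R₀ = Σ l_x mₓ:
  age 1: 0.42000 × 1.6 = 0.6720
  age 2: 0.16338 × 2.3 = 0.3758
  age 3: 0.08087 × 4.6 = 0.3720
  age 4: 0.04133 × 3.9 = 0.1612
  age 5: 0.02079 × 2.7 = 0.0561
  age 6: 0.01185 × 3.4 = 0.0403
R₀ = 0.6720 + 0.3758 + 0.3720 + 0.1612 + 0.0561 + 0.0403 = 1.6774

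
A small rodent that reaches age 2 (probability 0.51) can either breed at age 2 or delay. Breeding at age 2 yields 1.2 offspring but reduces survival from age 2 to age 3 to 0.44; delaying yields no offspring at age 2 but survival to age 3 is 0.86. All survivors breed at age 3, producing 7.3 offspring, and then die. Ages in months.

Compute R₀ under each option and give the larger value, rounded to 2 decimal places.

3.20

breed at age 2: R₀ = 0.51 × (1.2 + 0.44 × 7.3) = 0.51 × 4.4120 = 2.2501
delay to age 3: R₀ = 0.51 × (0.86 × 7.3) = 0.51 × 6.2780 = 3.2018
Higher: delay to age 3 (3.2018).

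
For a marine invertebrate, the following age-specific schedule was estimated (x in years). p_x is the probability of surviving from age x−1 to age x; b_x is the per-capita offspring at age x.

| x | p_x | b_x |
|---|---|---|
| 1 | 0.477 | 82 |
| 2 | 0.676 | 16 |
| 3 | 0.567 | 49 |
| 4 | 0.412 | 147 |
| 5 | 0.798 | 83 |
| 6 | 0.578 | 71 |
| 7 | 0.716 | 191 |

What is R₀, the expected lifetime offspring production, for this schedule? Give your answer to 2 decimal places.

76.51

Survivorship from birth: l_x = p_1·p_2·…·p_x.
  l_1 = 0.47700
  l_2 = 0.32245
  l_3 = 0.18283
  l_4 = 0.07533
  l_5 = 0.06011
  l_6 = 0.03474
  l_7 = 0.02488
R₀ = Σ l_x b_x:
  age 1: 0.47700 × 82 = 39.1140
  age 2: 0.32245 × 16 = 5.1592
  age 3: 0.18283 × 49 = 8.9587
  age 4: 0.07533 × 147 = 11.0735
  age 5: 0.06011 × 83 = 4.9891
  age 6: 0.03474 × 71 = 2.4665
  age 7: 0.02488 × 191 = 4.7521
R₀ = 39.1140 + 5.1592 + 8.9587 + 11.0735 + 4.9891 + 2.4665 + 4.7521 = 76.5131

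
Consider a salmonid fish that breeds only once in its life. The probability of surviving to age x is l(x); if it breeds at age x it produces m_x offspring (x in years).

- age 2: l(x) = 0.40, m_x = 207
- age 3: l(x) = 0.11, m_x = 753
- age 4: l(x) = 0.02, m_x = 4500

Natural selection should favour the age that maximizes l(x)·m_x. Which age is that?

Expected offspring if breeding at age x = l(x) × m_x:
  age 2: 0.40 × 207 = 82.800
  age 3: 0.11 × 753 = 82.830
  age 4: 0.02 × 4500 = 90.000
Maximum at age 4 (90.000).

4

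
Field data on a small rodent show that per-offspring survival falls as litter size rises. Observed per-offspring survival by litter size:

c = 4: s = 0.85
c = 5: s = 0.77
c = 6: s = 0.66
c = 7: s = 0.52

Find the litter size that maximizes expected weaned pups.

Expected weaned pups = c × s(c):
  c=4: 4 × 0.85 = 3.400
  c=5: 5 × 0.77 = 3.850
  c=6: 6 × 0.66 = 3.960
  c=7: 7 × 0.52 = 3.640
Maximum at c = 6 (3.960 weaned pups).

6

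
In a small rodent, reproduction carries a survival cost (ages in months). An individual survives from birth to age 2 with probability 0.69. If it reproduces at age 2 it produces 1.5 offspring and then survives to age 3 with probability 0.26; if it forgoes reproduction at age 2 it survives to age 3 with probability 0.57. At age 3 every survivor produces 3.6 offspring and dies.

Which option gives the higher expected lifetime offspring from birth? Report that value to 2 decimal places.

1.68

breed at age 2: R₀ = 0.69 × (1.5 + 0.26 × 3.6) = 0.69 × 2.4360 = 1.6808
delay to age 3: R₀ = 0.69 × (0.57 × 3.6) = 0.69 × 2.0520 = 1.4159
Higher: breed at age 2 (1.6808).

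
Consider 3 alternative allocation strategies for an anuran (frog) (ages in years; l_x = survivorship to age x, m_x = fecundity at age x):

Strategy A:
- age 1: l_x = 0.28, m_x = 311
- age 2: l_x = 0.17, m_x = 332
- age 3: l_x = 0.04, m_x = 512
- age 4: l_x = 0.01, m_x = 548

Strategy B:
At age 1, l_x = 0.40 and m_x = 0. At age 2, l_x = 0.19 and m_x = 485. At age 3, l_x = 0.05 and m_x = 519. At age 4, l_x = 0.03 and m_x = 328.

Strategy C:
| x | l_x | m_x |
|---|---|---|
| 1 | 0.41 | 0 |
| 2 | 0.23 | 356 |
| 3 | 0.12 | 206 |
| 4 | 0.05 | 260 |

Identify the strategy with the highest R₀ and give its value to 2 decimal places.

Strategy A: R₀ = 0.28×311 + 0.17×332 + 0.04×512 + 0.01×548 = 169.4800
Strategy B: R₀ = 0.40×0 + 0.19×485 + 0.05×519 + 0.03×328 = 127.9400
Strategy C: R₀ = 0.41×0 + 0.23×356 + 0.12×206 + 0.05×260 = 119.6000
Highest R₀: strategy A with 169.4800.

169.48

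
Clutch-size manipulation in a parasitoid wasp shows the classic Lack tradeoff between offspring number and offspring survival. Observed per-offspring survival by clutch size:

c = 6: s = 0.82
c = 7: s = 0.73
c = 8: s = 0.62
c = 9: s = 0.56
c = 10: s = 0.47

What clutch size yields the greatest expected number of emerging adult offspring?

Expected emerging adult offspring = c × s(c):
  c=6: 6 × 0.82 = 4.920
  c=7: 7 × 0.73 = 5.110
  c=8: 8 × 0.62 = 4.960
  c=9: 9 × 0.56 = 5.040
  c=10: 10 × 0.47 = 4.700
Maximum at c = 7 (5.110 emerging adult offspring).

7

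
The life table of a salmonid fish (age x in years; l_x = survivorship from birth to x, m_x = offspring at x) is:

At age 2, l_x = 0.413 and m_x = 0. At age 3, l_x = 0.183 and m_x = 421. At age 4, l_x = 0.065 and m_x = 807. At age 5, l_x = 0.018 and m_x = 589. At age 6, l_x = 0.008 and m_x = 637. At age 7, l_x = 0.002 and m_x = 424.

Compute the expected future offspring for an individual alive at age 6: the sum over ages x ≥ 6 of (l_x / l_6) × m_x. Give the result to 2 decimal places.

743.00

l_6 = 0.008. Conditional survival from age 6 to x is l_x / l_6.
  x=6: (0.008/0.008) × 637 = 637.0000
  x=7: (0.002/0.008) × 424 = 106.0000
Sum = 637.0000 + 106.0000 = 743.0000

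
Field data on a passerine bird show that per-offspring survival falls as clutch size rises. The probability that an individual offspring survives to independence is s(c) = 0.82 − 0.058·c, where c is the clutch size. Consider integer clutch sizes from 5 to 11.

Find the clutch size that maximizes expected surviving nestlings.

Expected surviving nestlings = c × s(c):
  c=5: 5 × 0.530 = 2.650
  c=6: 6 × 0.472 = 2.832
  c=7: 7 × 0.414 = 2.898
  c=8: 8 × 0.356 = 2.848
  c=9: 9 × 0.298 = 2.682
  c=10: 10 × 0.240 = 2.400
  c=11: 11 × 0.182 = 2.002
Maximum at c = 7 (2.898 surviving nestlings).

7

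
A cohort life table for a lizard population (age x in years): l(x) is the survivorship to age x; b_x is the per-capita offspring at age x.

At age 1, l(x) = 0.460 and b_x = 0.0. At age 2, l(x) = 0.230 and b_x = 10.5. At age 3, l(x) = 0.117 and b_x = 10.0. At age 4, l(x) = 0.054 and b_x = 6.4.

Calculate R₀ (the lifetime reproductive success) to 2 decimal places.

3.93

R₀ = Σ l(x) b_x:
  age 1: 0.460 × 0.0 = 0.0000
  age 2: 0.230 × 10.5 = 2.4150
  age 3: 0.117 × 10.0 = 1.1700
  age 4: 0.054 × 6.4 = 0.3456
R₀ = 0.0000 + 2.4150 + 1.1700 + 0.3456 = 3.9306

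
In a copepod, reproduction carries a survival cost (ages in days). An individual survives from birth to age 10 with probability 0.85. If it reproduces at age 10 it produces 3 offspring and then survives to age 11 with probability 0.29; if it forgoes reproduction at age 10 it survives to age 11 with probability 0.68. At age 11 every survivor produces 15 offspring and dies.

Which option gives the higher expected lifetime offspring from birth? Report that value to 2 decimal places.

8.67

breed at age 10: R₀ = 0.85 × (3 + 0.29 × 15) = 0.85 × 7.3500 = 6.2475
delay to age 11: R₀ = 0.85 × (0.68 × 15) = 0.85 × 10.2000 = 8.6700
Higher: delay to age 11 (8.6700).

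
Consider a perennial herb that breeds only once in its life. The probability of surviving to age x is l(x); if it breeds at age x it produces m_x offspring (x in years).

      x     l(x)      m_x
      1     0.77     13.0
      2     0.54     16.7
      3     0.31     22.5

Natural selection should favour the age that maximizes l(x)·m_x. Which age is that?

1

Expected offspring if breeding at age x = l(x) × m_x:
  age 1: 0.77 × 13.0 = 10.010
  age 2: 0.54 × 16.7 = 9.018
  age 3: 0.31 × 22.5 = 6.975
Maximum at age 1 (10.010).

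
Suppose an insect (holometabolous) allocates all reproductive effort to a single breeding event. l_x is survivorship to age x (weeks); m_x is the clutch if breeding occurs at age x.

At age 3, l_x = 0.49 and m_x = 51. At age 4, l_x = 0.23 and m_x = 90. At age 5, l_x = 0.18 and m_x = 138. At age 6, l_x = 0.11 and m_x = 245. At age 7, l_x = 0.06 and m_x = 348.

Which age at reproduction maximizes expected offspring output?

6

Expected offspring if breeding at age x = l_x × m_x:
  age 3: 0.49 × 51 = 24.990
  age 4: 0.23 × 90 = 20.700
  age 5: 0.18 × 138 = 24.840
  age 6: 0.11 × 245 = 26.950
  age 7: 0.06 × 348 = 20.880
Maximum at age 6 (26.950).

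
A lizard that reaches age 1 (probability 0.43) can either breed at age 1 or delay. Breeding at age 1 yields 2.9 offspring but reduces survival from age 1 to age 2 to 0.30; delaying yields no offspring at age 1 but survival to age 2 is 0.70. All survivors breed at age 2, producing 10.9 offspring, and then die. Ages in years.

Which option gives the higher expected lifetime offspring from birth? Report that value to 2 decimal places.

3.28

breed at age 1: R₀ = 0.43 × (2.9 + 0.30 × 10.9) = 0.43 × 6.1700 = 2.6531
delay to age 2: R₀ = 0.43 × (0.70 × 10.9) = 0.43 × 7.6300 = 3.2809
Higher: delay to age 2 (3.2809).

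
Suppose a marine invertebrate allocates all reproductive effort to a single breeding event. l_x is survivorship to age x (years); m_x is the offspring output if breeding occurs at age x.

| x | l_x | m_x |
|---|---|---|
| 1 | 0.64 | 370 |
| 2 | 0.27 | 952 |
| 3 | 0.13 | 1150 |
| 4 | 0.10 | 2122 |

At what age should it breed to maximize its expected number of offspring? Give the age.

2

Expected offspring if breeding at age x = l_x × m_x:
  age 1: 0.64 × 370 = 236.800
  age 2: 0.27 × 952 = 257.040
  age 3: 0.13 × 1150 = 149.500
  age 4: 0.10 × 2122 = 212.200
Maximum at age 2 (257.040).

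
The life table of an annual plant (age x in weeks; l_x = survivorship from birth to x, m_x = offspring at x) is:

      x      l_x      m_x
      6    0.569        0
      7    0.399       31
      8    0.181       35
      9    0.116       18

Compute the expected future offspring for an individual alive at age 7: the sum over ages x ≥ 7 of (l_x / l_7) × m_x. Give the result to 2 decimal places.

l_7 = 0.399. Conditional survival from age 7 to x is l_x / l_7.
  x=7: (0.399/0.399) × 31 = 31.0000
  x=8: (0.181/0.399) × 35 = 15.8772
  x=9: (0.116/0.399) × 18 = 5.2331
Sum = 31.0000 + 15.8772 + 5.2331 = 52.1103

52.11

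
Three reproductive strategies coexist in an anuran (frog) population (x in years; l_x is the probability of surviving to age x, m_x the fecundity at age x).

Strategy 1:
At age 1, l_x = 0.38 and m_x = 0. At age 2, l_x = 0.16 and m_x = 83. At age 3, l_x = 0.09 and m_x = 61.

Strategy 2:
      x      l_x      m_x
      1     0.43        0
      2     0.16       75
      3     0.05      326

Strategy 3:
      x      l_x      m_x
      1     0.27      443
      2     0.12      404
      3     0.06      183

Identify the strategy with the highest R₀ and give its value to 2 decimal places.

179.07

Strategy 1: R₀ = 0.38×0 + 0.16×83 + 0.09×61 = 18.7700
Strategy 2: R₀ = 0.43×0 + 0.16×75 + 0.05×326 = 28.3000
Strategy 3: R₀ = 0.27×443 + 0.12×404 + 0.06×183 = 179.0700
Highest R₀: strategy 3 with 179.0700.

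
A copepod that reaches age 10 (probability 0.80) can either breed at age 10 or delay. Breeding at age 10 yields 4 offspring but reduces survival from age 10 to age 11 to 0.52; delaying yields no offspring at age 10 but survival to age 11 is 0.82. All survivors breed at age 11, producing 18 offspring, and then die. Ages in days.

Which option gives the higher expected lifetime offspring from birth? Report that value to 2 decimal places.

breed at age 10: R₀ = 0.80 × (4 + 0.52 × 18) = 0.80 × 13.3600 = 10.6880
delay to age 11: R₀ = 0.80 × (0.82 × 18) = 0.80 × 14.7600 = 11.8080
Higher: delay to age 11 (11.8080).

11.81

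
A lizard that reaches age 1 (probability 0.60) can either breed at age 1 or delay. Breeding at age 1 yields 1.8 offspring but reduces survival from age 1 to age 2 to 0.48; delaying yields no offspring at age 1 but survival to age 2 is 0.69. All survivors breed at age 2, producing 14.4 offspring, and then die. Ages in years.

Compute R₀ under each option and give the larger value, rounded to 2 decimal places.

5.96

breed at age 1: R₀ = 0.60 × (1.8 + 0.48 × 14.4) = 0.60 × 8.7120 = 5.2272
delay to age 2: R₀ = 0.60 × (0.69 × 14.4) = 0.60 × 9.9360 = 5.9616
Higher: delay to age 2 (5.9616).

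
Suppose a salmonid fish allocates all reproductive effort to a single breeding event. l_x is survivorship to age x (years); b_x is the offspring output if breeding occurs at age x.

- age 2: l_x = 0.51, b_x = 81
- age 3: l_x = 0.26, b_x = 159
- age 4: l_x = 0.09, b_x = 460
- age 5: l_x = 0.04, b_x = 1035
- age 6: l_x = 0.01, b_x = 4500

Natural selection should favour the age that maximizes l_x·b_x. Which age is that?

Expected offspring if breeding at age x = l_x × b_x:
  age 2: 0.51 × 81 = 41.310
  age 3: 0.26 × 159 = 41.340
  age 4: 0.09 × 460 = 41.400
  age 5: 0.04 × 1035 = 41.400
  age 6: 0.01 × 4500 = 45.000
Maximum at age 6 (45.000).

6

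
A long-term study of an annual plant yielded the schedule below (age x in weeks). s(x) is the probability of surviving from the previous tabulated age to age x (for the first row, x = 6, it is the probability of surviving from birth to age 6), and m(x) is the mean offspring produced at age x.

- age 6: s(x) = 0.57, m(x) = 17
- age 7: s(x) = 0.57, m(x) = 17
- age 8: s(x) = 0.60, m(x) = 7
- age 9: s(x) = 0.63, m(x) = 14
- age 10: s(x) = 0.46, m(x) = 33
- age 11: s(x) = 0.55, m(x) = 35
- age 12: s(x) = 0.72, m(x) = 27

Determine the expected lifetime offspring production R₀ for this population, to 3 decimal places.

21.853

Survivorship from birth: l_x = s_6·s_7·…·s_x.
  l_6 = 0.57000
  l_7 = 0.32490
  l_8 = 0.19494
  l_9 = 0.12281
  l_10 = 0.05649
  l_11 = 0.03107
  l_12 = 0.02237
R₀ = Σ l_x m(x):
  age 6: 0.57000 × 17 = 9.6900
  age 7: 0.32490 × 17 = 5.5233
  age 8: 0.19494 × 7 = 1.3646
  age 9: 0.12281 × 14 = 1.7193
  age 10: 0.05649 × 33 = 1.8642
  age 11: 0.03107 × 35 = 1.0875
  age 12: 0.02237 × 27 = 0.6040
R₀ = 9.6900 + 5.5233 + 1.3646 + 1.7193 + 1.8642 + 1.0875 + 0.6040 = 21.8528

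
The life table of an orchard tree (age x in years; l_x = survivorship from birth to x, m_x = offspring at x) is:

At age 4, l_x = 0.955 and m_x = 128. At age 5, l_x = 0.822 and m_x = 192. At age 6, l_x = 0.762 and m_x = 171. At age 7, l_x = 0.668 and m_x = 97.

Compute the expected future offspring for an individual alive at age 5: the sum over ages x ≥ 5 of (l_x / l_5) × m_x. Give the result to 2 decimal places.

429.35

l_5 = 0.822. Conditional survival from age 5 to x is l_x / l_5.
  x=5: (0.822/0.822) × 192 = 192.0000
  x=6: (0.762/0.822) × 171 = 158.5182
  x=7: (0.668/0.822) × 97 = 78.8273
Sum = 192.0000 + 158.5182 + 78.8273 = 429.3455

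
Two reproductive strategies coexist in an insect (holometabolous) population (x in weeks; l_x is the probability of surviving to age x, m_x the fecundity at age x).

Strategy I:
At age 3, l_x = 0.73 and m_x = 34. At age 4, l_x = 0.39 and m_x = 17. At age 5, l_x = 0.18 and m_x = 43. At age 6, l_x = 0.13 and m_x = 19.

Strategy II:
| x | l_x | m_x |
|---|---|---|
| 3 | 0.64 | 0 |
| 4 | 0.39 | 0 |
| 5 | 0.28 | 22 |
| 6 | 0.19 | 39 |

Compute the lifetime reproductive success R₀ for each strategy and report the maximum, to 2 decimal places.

41.66

Strategy I: R₀ = 0.73×34 + 0.39×17 + 0.18×43 + 0.13×19 = 41.6600
Strategy II: R₀ = 0.64×0 + 0.39×0 + 0.28×22 + 0.19×39 = 13.5700
Highest R₀: strategy I with 41.6600.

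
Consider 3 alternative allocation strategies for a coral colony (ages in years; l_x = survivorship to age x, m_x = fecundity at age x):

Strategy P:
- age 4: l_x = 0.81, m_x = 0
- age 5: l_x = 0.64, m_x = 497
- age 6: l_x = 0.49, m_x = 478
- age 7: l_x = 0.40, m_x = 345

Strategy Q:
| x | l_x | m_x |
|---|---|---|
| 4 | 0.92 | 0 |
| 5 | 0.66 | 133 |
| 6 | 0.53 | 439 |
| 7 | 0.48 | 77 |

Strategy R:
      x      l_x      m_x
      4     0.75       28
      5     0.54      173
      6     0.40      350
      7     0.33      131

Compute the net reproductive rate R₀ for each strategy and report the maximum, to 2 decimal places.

690.30

Strategy P: R₀ = 0.81×0 + 0.64×497 + 0.49×478 + 0.40×345 = 690.3000
Strategy Q: R₀ = 0.92×0 + 0.66×133 + 0.53×439 + 0.48×77 = 357.4100
Strategy R: R₀ = 0.75×28 + 0.54×173 + 0.40×350 + 0.33×131 = 297.6500
Highest R₀: strategy P with 690.3000.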